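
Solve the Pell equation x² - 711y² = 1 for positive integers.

We seek the smallest positive integers (x, y) with x² - 711y² = 1, i.e., x² = 711y² + 1.
Try successive y values:
y = 1: x² = 711·1² + 1 = 712, not a perfect square
y = 2: x² = 711·2² + 1 = 2845, not a perfect square
y = 3: x² = 711·3² + 1 = 6400, x = 80 ✓

Verify: 80² - 711·3² = 6400 - 6399 = 1 ✓

x = 80, y = 3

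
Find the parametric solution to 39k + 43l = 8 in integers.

Step 1: Compute gcd(39, 43) = 1.
Since 1 divides 8, solutions exist.

Step 2: Find a particular solution using extended Euclidean algorithm.
We get k₀ = -88, l₀ = 80.
Check: 39*-88 + 43*80 = 8 = 8 ✓

Step 3: Write the general solution.
k = -88 + (43/1)t = -88 + 43t
l = 80 - (39/1)t = 80 - 39t
for any integer t.

k = -88 + 43t, l = 80 - 39t for integer t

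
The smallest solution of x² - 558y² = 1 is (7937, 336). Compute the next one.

Solutions to x² - Dy² = 1 are generated by powers of (x₀ + y₀√D).
The next solution satisfies x₁ + y₁√558 = (x₀ + y₀√558)², giving:
x₁ = x₀² + 558y₀² = 7937² + 558·336² = 62995969 + 62995968 = 125991937
y₁ = 2x₀y₀ = 2·7937·336 = 5333664

Verify: 125991937² - 558·5333664² = 15873968189011969 - 15873968189011968 = 1 ✓

x = 125991937, y = 5333664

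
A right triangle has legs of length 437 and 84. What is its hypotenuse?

c² = a² + b² = 437² + 84² = 190969 + 7056 = 198025
c = 445

445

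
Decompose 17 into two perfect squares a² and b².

We need to find integers a, b > 0 such that a² + b² = 17.
Trying a = 1: b² = 17 - 1² = 17 - 1 = 16
b = 4
Check: 1² + 4² = 1 + 16 = 17 ✓

17 = 1² + 4²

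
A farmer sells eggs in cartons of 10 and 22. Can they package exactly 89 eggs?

We need non-negative a, b with 10a + 22b = 89.
gcd(10, 22) = 2, and 2 does not divide 89.
No integer solutions exist.

No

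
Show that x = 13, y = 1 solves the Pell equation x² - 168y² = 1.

Compute x² = 13² = 169
Compute 168y² = 168·1² = 168·1 = 168
x² - 168y² = 169 - 168 = 1
Since this equals 1, (13, 1) is a solution.

Yes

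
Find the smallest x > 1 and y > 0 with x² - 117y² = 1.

We seek the smallest positive integers (x, y) with x² - 117y² = 1, i.e., x² = 117y² + 1.
Try successive y values:
y = 1: x² = 117·1² + 1 = 118, not a perfect square
y = 2: x² = 117·2² + 1 = 469, not a perfect square
y = 3: x² = 117·3² + 1 = 1054, not a perfect square
... continuing the search (or via continued fractions) ...
y = 60: x² = 117·60² + 1 = 421201, x = 649 ✓

Verify: 649² - 117·60² = 421201 - 421200 = 1 ✓

x = 649, y = 60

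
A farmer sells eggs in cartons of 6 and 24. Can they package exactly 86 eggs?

We need non-negative a, b with 6a + 24b = 86.
gcd(6, 24) = 6, and 6 does not divide 86.
No integer solutions exist.

No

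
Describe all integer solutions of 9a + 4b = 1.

Step 1: Compute gcd(9, 4) = 1.
Since 1 divides 1, solutions exist.

Step 2: Find a particular solution using extended Euclidean algorithm.
We get a₀ = 1, b₀ = -2.
Check: 9*1 + 4*-2 = 1 = 1 ✓

Step 3: Write the general solution.
a = 1 + (4/1)t = 1 + 4t
b = -2 - (9/1)t = -2 - 9t
for any integer t.

a = 1 + 4t, b = -2 - 9t for integer t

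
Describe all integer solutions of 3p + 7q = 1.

Step 1: Compute gcd(3, 7) = 1.
Since 1 divides 1, solutions exist.

Step 2: Find a particular solution using extended Euclidean algorithm.
We get p₀ = -2, q₀ = 1.
Check: 3*-2 + 7*1 = 1 = 1 ✓

Step 3: Write the general solution.
p = -2 + (7/1)t = -2 + 7t
q = 1 - (3/1)t = 1 - 3t
for any integer t.

p = -2 + 7t, q = 1 - 3t for integer t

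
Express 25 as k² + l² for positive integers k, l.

We need to find integers k, l > 0 such that k² + l² = 25.
Trying k = 3: l² = 25 - 3² = 25 - 9 = 16
l = 4
Check: 3² + 4² = 9 + 16 = 25 ✓

25 = 3² + 4²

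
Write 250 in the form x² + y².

We need to find integers x, y > 0 such that x² + y² = 250.
Trying x = 5: y² = 250 - 5² = 250 - 25 = 225
y = 15
Check: 5² + 15² = 25 + 225 = 250 ✓

250 = 5² + 15²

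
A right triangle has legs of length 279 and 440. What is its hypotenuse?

c² = a² + b² = 279² + 440² = 77841 + 193600 = 271441
c = 521

521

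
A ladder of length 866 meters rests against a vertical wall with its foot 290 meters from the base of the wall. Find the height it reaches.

The ladder, wall, and ground form a right triangle with hypotenuse 866 and one leg 290.
By the Pythagorean theorem: h² = 866² - 290² = 749956 - 84100 = 665856
h = √665856 = 816 meters

816 meters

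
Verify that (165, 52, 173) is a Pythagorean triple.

Compute a² + b² = 165² + 52² = 27225 + 2704 = 29929
Compute c² = 173² = 29929
Since 29929 = 29929, confirmed.

Yes, it is a Pythagorean triple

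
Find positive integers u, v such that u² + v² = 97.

Search for u with 97 - u² a perfect square.
u = 4: 97 - 4² = 97 - 16 = 81 = 9² ✓
So u = 4, v = 9.

u = 4, v = 9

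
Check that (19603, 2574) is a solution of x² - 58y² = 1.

Compute x² = 19603² = 384277609
Compute 58y² = 58·2574² = 58·6625476 = 384277608
x² - 58y² = 384277609 - 384277608 = 1
Since this equals 1, (19603, 2574) is a solution.

Yes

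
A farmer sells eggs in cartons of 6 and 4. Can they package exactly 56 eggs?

We need non-negative a, b with 6a + 4b = 56.
gcd(6, 4) = 2 divides 56.
Try a = 0: 4b = 56 - 0 = 56, so b = 14.
One way: 0 cartons of 6 and 14 cartons of 4.

Yes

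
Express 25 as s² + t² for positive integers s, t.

We need to find integers s, t > 0 such that s² + t² = 25.
Trying s = 3: t² = 25 - 3² = 25 - 9 = 16
t = 4
Check: 3² + 4² = 9 + 16 = 25 ✓

25 = 3² + 4²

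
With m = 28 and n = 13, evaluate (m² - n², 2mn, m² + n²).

a = m² - n² = 784 - 169 = 615
b = 2mn = 2·28·13 = 728
c = m² + n² = 784 + 169 = 953
Verify: 615² + 728² = 378225 + 529984 = 908209 = 953² ✓

(615, 728, 953)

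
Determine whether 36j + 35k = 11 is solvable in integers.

Step 1: Compute gcd(36, 35).
gcd(36, 35) = 1

Step 2: Check divisibility.
Does 1 divide 11? 11 = 1 x 11, so yes.

By the theorem on linear Diophantine equations, 36j + 35k = 11 has integer solutions if and only if gcd(36, 35) divides 11. Since 1 | 11, solutions exist.

Yes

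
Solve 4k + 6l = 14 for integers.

Step 1: Check solvability.
gcd(4, 6) = 2
Since 2 divides 14, solutions exist.

Step 2: Apply extended Euclidean algorithm to find gcd.
We find integers such that 4*x0 + 6*y0 = 2

Step 3: Scale the particular solution.
Multiply by 14/2 = 7:
k = -7, l = 7

Step 4: Verify.
4*(-7) + 6*(7) = 14 = 14 ✓

k = -7, l = 7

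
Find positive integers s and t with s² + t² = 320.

We need to find integers s, t > 0 such that s² + t² = 320.
Trying s = 8: t² = 320 - 8² = 320 - 64 = 256
t = 16
Check: 8² + 16² = 64 + 256 = 320 ✓

320 = 8² + 16²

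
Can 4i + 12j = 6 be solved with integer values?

Step 1: Compute gcd(4, 12).
gcd(4, 12) = 4

Step 2: Check divisibility.
Does 4 divide 6? 6 = 4 x 1 + 2, so no.

By the theorem on linear Diophantine equations, 4i + 12j = 6 has integer solutions if and only if gcd(4, 12) divides 6. Since 4 does not divide 6, no solutions exist.

No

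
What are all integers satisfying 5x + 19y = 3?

Step 1: Compute gcd(5, 19) = 1.
Since 1 divides 3, solutions exist.

Step 2: Find a particular solution using extended Euclidean algorithm.
We get x₀ = 12, y₀ = -3.
Check: 5*12 + 19*-3 = 3 = 3 ✓

Step 3: Write the general solution.
x = 12 + (19/1)t = 12 + 19t
y = -3 - (5/1)t = -3 - 5t
for any integer t.

x = 12 + 19t, y = -3 - 5t for integer t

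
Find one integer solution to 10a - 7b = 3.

Step 1: Check solvability.
gcd(10, 7) = 1
Since 1 divides 3, solutions exist.

Step 2: Apply extended Euclidean algorithm to find gcd.
We find integers such that 10*x0 + 7*y0 = 1

Step 3: Scale the particular solution.
Multiply by 3/1 = 3:
a = -6, b = -9

Step 4: Verify.
10*(-6) - 7*(-9) = 3 = 3 ✓

a = -6, b = -9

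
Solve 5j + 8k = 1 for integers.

Step 1: Check solvability.
gcd(5, 8) = 1
Since 1 divides 1, solutions exist.

Step 2: Apply extended Euclidean algorithm to find gcd.
We find integers such that 5*x0 + 8*y0 = 1

Step 3: Scale the particular solution.
Multiply by 1/1 = 1:
j = -3, k = 2

Step 4: Verify.
5*(-3) + 8*(2) = 1 = 1 ✓

j = -3, k = 2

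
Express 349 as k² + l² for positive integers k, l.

We need to find integers k, l > 0 such that k² + l² = 349.
Trying k = 5: l² = 349 - 5² = 349 - 25 = 324
l = 18
Check: 5² + 18² = 25 + 324 = 349 ✓

349 = 5² + 18²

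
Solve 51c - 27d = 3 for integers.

Step 1: Check solvability.
gcd(51, 27) = 3
Since 3 divides 3, solutions exist.

Step 2: Apply extended Euclidean algorithm to find gcd.
We find integers such that 51*x0 + 27*y0 = 3

Step 3: Scale the particular solution.
Multiply by 3/3 = 1:
c = -1, d = -2

Step 4: Verify.
51*(-1) - 27*(-2) = 3 = 3 ✓

c = -1, d = -2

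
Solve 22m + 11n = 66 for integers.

Step 1: Check solvability.
gcd(22, 11) = 11
Since 11 divides 66, solutions exist.

Step 2: Apply extended Euclidean algorithm to find gcd.
We find integers such that 22*x0 + 11*y0 = 11

Step 3: Scale the particular solution.
Multiply by 66/11 = 6:
m = 0, n = 6

Step 4: Verify.
22*(0) + 11*(6) = 66 = 66 ✓

m = 0, n = 6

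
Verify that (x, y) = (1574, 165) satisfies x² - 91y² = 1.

Compute x² = 1574² = 2477476
Compute 91y² = 91·165² = 91·27225 = 2477475
x² - 91y² = 2477476 - 2477475 = 1
Since this equals 1, (1574, 165) is a solution.

Yes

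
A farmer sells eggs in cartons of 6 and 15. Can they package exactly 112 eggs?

We need non-negative a, b with 6a + 15b = 112.
gcd(6, 15) = 3, and 3 does not divide 112.
No integer solutions exist.

No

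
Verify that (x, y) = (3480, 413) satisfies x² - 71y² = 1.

Compute x² = 3480² = 12110400
Compute 71y² = 71·413² = 71·170569 = 12110399
x² - 71y² = 12110400 - 12110399 = 1
Since this equals 1, (3480, 413) is a solution.

Yes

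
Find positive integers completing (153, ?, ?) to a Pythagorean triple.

We need the other leg and hypotenuse such that 153² + x² = c².
Take x = 104, c = 185: 153² + 104² = 23409 + 10816 = 34225 = 185² ✓
Triple: (153, 104, 185)

(153, 104, 185)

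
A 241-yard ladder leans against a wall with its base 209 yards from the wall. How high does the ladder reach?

The ladder, wall, and ground form a right triangle with hypotenuse 241 and one leg 209.
By the Pythagorean theorem: h² = 241² - 209² = 58081 - 43681 = 14400
h = √14400 = 120 yards

120 yards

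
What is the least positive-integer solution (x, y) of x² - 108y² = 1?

We seek the smallest positive integers (x, y) with x² - 108y² = 1, i.e., x² = 108y² + 1.
Try successive y values:
y = 1: x² = 108·1² + 1 = 109, not a perfect square
y = 2: x² = 108·2² + 1 = 433, not a perfect square
y = 3: x² = 108·3² + 1 = 973, not a perfect square
... continuing the search (or via continued fractions) ...
y = 130: x² = 108·130² + 1 = 1825201, x = 1351 ✓

Verify: 1351² - 108·130² = 1825201 - 1825200 = 1 ✓

x = 1351, y = 130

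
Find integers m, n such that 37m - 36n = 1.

Step 1: Check solvability.
gcd(37, 36) = 1
Since 1 divides 1, solutions exist.

Step 2: Apply extended Euclidean algorithm to find gcd.
We find integers such that 37*x0 + 36*y0 = 1

Step 3: Scale the particular solution.
Multiply by 1/1 = 1:
m = 1, n = 1

Step 4: Verify.
37*(1) - 36*(1) = 1 = 1 ✓

m = 1, n = 1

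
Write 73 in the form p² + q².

We need to find integers p, q > 0 such that p² + q² = 73.
Trying p = 3: q² = 73 - 3² = 73 - 9 = 64
q = 8
Check: 3² + 8² = 9 + 64 = 73 ✓

73 = 3² + 8²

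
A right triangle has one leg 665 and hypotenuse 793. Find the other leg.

b² = c² - a² = 628849 - 442225 = 186624
b = 432

432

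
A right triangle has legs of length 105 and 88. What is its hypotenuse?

c² = a² + b² = 105² + 88² = 11025 + 7744 = 18769
c = 137

137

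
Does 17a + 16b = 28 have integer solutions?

Step 1: Compute gcd(17, 16).
gcd(17, 16) = 1

Step 2: Check divisibility.
Does 1 divide 28? 28 = 1 x 28, so yes.

By the theorem on linear Diophantine equations, 17a + 16b = 28 has integer solutions if and only if gcd(17, 16) divides 28. Since 1 | 28, solutions exist.

Yes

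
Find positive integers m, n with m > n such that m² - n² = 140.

Factor: m² - n² = (m+n)(m-n) = 140.
We need two factors of 140 with the same parity.
Use m+n = 70 and m-n = 2 (product 70·2 = 140).
Adding: 2m = 72, so m = 36.
Subtracting: 2n = 68, so n = 34.
Check: 36² - 34² = 1296 - 1156 = 140 ✓

m = 36, n = 34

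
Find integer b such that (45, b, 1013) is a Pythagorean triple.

b² = c² - a² = 1013² - 45² = 1026169 - 2025 = 1024144
b = sqrt(1024144) = 1012

1012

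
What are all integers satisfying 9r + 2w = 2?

Step 1: Compute gcd(9, 2) = 1.
Since 1 divides 2, solutions exist.

Step 2: Find a particular solution using extended Euclidean algorithm.
We get r₀ = 2, w₀ = -8.
Check: 9*2 + 2*-8 = 2 = 2 ✓

Step 3: Write the general solution.
r = 2 + (2/1)t = 2 + 2t
w = -8 - (9/1)t = -8 - 9t
for any integer t.

r = 2 + 2t, w = -8 - 9t for integer t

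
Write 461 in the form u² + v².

We need to find integers u, v > 0 such that u² + v² = 461.
Trying u = 10: v² = 461 - 10² = 461 - 100 = 361
v = 19
Check: 10² + 19² = 100 + 361 = 461 ✓

461 = 10² + 19²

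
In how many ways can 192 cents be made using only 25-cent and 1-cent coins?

We need non-negative integers (x, y) with 25x + 1y = 192.
For each x from 0 to 7, check if (192 - 25x) is a non-negative multiple of 1.
Solutions (x, y): (0,192), (1,167), (2,142), (3,117), ...
Count: 8

8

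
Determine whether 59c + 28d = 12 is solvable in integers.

Step 1: Compute gcd(59, 28).
gcd(59, 28) = 1

Step 2: Check divisibility.
Does 1 divide 12? 12 = 1 x 12, so yes.

By the theorem on linear Diophantine equations, 59c + 28d = 12 has integer solutions if and only if gcd(59, 28) divides 12. Since 1 | 12, solutions exist.

Yes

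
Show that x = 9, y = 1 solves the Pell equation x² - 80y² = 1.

Compute x² = 9² = 81
Compute 80y² = 80·1² = 80·1 = 80
x² - 80y² = 81 - 80 = 1
Since this equals 1, (9, 1) is a solution.

Yes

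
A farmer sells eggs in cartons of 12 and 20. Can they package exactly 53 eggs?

We need non-negative a, b with 12a + 20b = 53.
gcd(12, 20) = 4, and 4 does not divide 53.
No integer solutions exist.

No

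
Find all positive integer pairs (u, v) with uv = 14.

The positive divisors of 14 are: 1, 2, 7, 14.
Each divisor d gives the pair (d, 14/d):
(1, 14), (2, 7), (7, 2), (14, 1)

(1, 14), (2, 7), (7, 2), (14, 1)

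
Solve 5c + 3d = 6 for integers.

Step 1: Check solvability.
gcd(5, 3) = 1
Since 1 divides 6, solutions exist.

Step 2: Apply extended Euclidean algorithm to find gcd.
We find integers such that 5*x0 + 3*y0 = 1

Step 3: Scale the particular solution.
Multiply by 6/1 = 6:
c = -6, d = 12

Step 4: Verify.
5*(-6) + 3*(12) = 6 = 6 ✓

c = -6, d = 12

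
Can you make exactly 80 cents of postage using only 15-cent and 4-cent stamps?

We need non-negative x, y with 15x + 4y = 80.
gcd(15, 4) = 1 divides 80, so integer solutions exist.
Search for a non-negative one: x = 0 gives 4y = 80 - 0 = 80, so y = 20.
Check: 15·0 + 4·20 = 80 ✓

Yes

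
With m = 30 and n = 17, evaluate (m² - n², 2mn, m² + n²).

a = m² - n² = 900 - 289 = 611
b = 2mn = 2·30·17 = 1020
c = m² + n² = 900 + 289 = 1189
Verify: 611² + 1020² = 373321 + 1040400 = 1413721 = 1189² ✓

(611, 1020, 1189)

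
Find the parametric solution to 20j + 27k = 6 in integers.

Step 1: Compute gcd(20, 27) = 1.
Since 1 divides 6, solutions exist.

Step 2: Find a particular solution using extended Euclidean algorithm.
We get j₀ = -24, k₀ = 18.
Check: 20*-24 + 27*18 = 6 = 6 ✓

Step 3: Write the general solution.
j = -24 + (27/1)t = -24 + 27t
k = 18 - (20/1)t = 18 - 20t
for any integer t.

j = -24 + 27t, k = 18 - 20t for integer t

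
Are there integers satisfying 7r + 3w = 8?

Step 1: Compute gcd(7, 3).
gcd(7, 3) = 1

Step 2: Check divisibility.
Does 1 divide 8? 8 = 1 x 8, so yes.

By the theorem on linear Diophantine equations, 7r + 3w = 8 has integer solutions if and only if gcd(7, 3) divides 8. Since 1 | 8, solutions exist.

Yes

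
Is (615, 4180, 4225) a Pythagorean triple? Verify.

Compute a² + b² = 615² + 4180² = 378225 + 17472400 = 17850625
Compute c² = 4225² = 17850625
Since 17850625 = 17850625, confirmed.

Yes, it is a Pythagorean triple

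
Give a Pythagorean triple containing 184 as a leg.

We need the other leg and hypotenuse such that 184² + x² = c².
Take x = 513, c = 545: 184² + 513² = 33856 + 263169 = 297025 = 545² ✓
Triple: (513, 184, 545)

(513, 184, 545)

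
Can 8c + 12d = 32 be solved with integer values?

Step 1: Compute gcd(8, 12).
gcd(8, 12) = 4

Step 2: Check divisibility.
Does 4 divide 32? 32 = 4 x 8, so yes.

By the theorem on linear Diophantine equations, 8c + 12d = 32 has integer solutions if and only if gcd(8, 12) divides 32. Since 4 | 32, solutions exist.

Yes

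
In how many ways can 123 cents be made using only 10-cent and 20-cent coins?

We need non-negative integers (x, y) with 10x + 20y = 123.
For each x from 0 to 12, check if (123 - 10x) is a non-negative multiple of 20.
Solutions (x, y): none
Count: 0

0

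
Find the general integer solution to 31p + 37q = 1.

Step 1: Compute gcd(31, 37) = 1.
Since 1 divides 1, solutions exist.

Step 2: Find a particular solution using extended Euclidean algorithm.
We get p₀ = 6, q₀ = -5.
Check: 31*6 + 37*-5 = 1 = 1 ✓

Step 3: Write the general solution.
p = 6 + (37/1)t = 6 + 37t
q = -5 - (31/1)t = -5 - 31t
for any integer t.

p = 6 + 37t, q = -5 - 31t for integer t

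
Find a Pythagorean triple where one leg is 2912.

We need the other leg and hypotenuse such that 2912² + x² = c².
Take x = 2460, c = 3812: 2912² + 2460² = 8479744 + 6051600 = 14531344 = 3812² ✓
Triple: (2460, 2912, 3812)

(2460, 2912, 3812)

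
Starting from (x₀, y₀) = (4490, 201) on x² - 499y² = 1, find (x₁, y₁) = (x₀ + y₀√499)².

Solutions to x² - Dy² = 1 are generated by powers of (x₀ + y₀√D).
The next solution satisfies x₁ + y₁√499 = (x₀ + y₀√499)², giving:
x₁ = x₀² + 499y₀² = 4490² + 499·201² = 20160100 + 20160099 = 40320199
y₁ = 2x₀y₀ = 2·4490·201 = 1804980

Verify: 40320199² - 499·1804980² = 1625718447399601 - 1625718447399600 = 1 ✓

x = 40320199, y = 1804980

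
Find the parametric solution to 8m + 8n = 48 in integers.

Step 1: Compute gcd(8, 8) = 8.
Since 8 divides 48, solutions exist.

Step 2: Find a particular solution using extended Euclidean algorithm.
We get m₀ = 0, n₀ = 6.
Check: 8*0 + 8*6 = 48 = 48 ✓

Step 3: Write the general solution.
m = 0 + (8/8)t = 0 + 1t
n = 6 - (8/8)t = 6 - 1t
for any integer t.

m = 0 + 1t, n = 6 - 1t for integer t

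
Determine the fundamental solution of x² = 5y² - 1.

We need x² = 5y² - 1. Try successive y:
y = 1: x² = 5·1² - 1 = 4 = 2² ✓
Check: 2² - 5·1² = 4 - 5 = -1 ✓

x = 2, y = 1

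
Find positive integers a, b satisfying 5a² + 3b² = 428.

Try small values of a and check whether (428 - 5a²)/3 is a perfect square.
a = 8: 5·8² = 320, so 3b² = 428 - 320 = 108, giving b² = 36, b = 6.
Check: 5·8² + 3·6² = 320 + 108 = 428 ✓

a = 8, b = 6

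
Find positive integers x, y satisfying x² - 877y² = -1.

We need x² = 877y² - 1. Try successive y:
y = 1: x² = 877·1² - 1 = 876, not a perfect square
y = 2: x² = 877·2² - 1 = 3507, not a perfect square
y = 3: x² = 877·3² - 1 = 7892, not a perfect square
...
y = 8149: x² = 877·8149² - 1 = 58238238276 = 241326² ✓
Check: 241326² - 877·8149² = 58238238276 - 58238238277 = -1 ✓

x = 241326, y = 8149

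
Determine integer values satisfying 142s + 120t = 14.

Step 1: Check solvability.
gcd(142, 120) = 2
Since 2 divides 14, solutions exist.

Step 2: Apply extended Euclidean algorithm to find gcd.
We find integers such that 142*x0 + 120*y0 = 2

Step 3: Scale the particular solution.
Multiply by 14/2 = 7:
s = 77, t = -91

Step 4: Verify.
142*(77) + 120*(-91) = 14 = 14 ✓

s = 77, t = -91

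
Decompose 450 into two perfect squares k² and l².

We need to find integers k, l > 0 such that k² + l² = 450.
Trying k = 3: l² = 450 - 3² = 450 - 9 = 441
l = 21
Check: 3² + 21² = 9 + 441 = 450 ✓

450 = 3² + 21²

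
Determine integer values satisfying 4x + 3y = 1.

Step 1: Check solvability.
gcd(4, 3) = 1
Since 1 divides 1, solutions exist.

Step 2: Apply extended Euclidean algorithm to find gcd.
We find integers such that 4*x0 + 3*y0 = 1

Step 3: Scale the particular solution.
Multiply by 1/1 = 1:
x = 1, y = -1

Step 4: Verify.
4*(1) + 3*(-1) = 1 = 1 ✓

x = 1, y = -1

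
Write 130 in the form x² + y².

We need to find integers x, y > 0 such that x² + y² = 130.
Trying x = 3: y² = 130 - 3² = 130 - 9 = 121
y = 11
Check: 3² + 11² = 9 + 121 = 130 ✓

130 = 3² + 11²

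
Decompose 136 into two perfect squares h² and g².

We need to find integers h, g > 0 such that h² + g² = 136.
Trying h = 6: g² = 136 - 6² = 136 - 36 = 100
g = 10
Check: 6² + 10² = 36 + 100 = 136 ✓

136 = 6² + 10²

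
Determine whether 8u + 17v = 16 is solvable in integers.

Step 1: Compute gcd(8, 17).
gcd(8, 17) = 1

Step 2: Check divisibility.
Does 1 divide 16? 16 = 1 x 16, so yes.

By the theorem on linear Diophantine equations, 8u + 17v = 16 has integer solutions if and only if gcd(8, 17) divides 16. Since 1 | 16, solutions exist.

Yes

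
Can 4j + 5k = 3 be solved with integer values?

Step 1: Compute gcd(4, 5).
gcd(4, 5) = 1

Step 2: Check divisibility.
Does 1 divide 3? 3 = 1 x 3, so yes.

By the theorem on linear Diophantine equations, 4j + 5k = 3 has integer solutions if and only if gcd(4, 5) divides 3. Since 1 | 3, solutions exist.

Yes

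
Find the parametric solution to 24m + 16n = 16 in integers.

Step 1: Compute gcd(24, 16) = 8.
Since 8 divides 16, solutions exist.

Step 2: Find a particular solution using extended Euclidean algorithm.
We get m₀ = 2, n₀ = -2.
Check: 24*2 + 16*-2 = 16 = 16 ✓

Step 3: Write the general solution.
m = 2 + (16/8)t = 2 + 2t
n = -2 - (24/8)t = -2 - 3t
for any integer t.

m = 2 + 2t, n = -2 - 3t for integer t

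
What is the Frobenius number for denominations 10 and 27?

For two coprime denominations a and b, the Frobenius number (largest value not representable as a non-negative combination) is ab - a - b.
Here gcd(10, 27) = 1, so they are coprime.
F(10, 27) = 10·27 - 10 - 27 = 270 - 37 = 233

233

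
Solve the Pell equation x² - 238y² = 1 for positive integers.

We seek the smallest positive integers (x, y) with x² - 238y² = 1, i.e., x² = 238y² + 1.
Try successive y values:
y = 1: x² = 238·1² + 1 = 239, not a perfect square
y = 2: x² = 238·2² + 1 = 953, not a perfect square
y = 3: x² = 238·3² + 1 = 2143, not a perfect square
... continuing the search (or via continued fractions) ...
y = 756: x² = 238·756² + 1 = 136025569, x = 11663 ✓

Verify: 11663² - 238·756² = 136025569 - 136025568 = 1 ✓

x = 11663, y = 756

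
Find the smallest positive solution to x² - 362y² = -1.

We need x² = 362y² - 1. Try successive y:
y = 1: x² = 362·1² - 1 = 361 = 19² ✓
Check: 19² - 362·1² = 361 - 362 = -1 ✓

x = 19, y = 1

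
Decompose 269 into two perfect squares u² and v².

We need to find integers u, v > 0 such that u² + v² = 269.
Trying u = 10: v² = 269 - 10² = 269 - 100 = 169
v = 13
Check: 10² + 13² = 100 + 169 = 269 ✓

269 = 10² + 13²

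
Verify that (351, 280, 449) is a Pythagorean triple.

Compute a² + b² = 351² + 280² = 123201 + 78400 = 201601
Compute c² = 449² = 201601
Since 201601 = 201601, confirmed.

Yes, it is a Pythagorean triple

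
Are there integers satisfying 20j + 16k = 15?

Step 1: Compute gcd(20, 16).
gcd(20, 16) = 4

Step 2: Check divisibility.
Does 4 divide 15? 15 = 4 x 3 + 3, so no.

By the theorem on linear Diophantine equations, 20j + 16k = 15 has integer solutions if and only if gcd(20, 16) divides 15. Since 4 does not divide 15, no solutions exist.

No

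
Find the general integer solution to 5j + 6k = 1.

Step 1: Compute gcd(5, 6) = 1.
Since 1 divides 1, solutions exist.

Step 2: Find a particular solution using extended Euclidean algorithm.
We get j₀ = -1, k₀ = 1.
Check: 5*-1 + 6*1 = 1 = 1 ✓

Step 3: Write the general solution.
j = -1 + (6/1)t = -1 + 6t
k = 1 - (5/1)t = 1 - 5t
for any integer t.

j = -1 + 6t, k = 1 - 5t for integer t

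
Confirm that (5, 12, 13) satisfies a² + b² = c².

Compute a² + b² = 5² + 12² = 25 + 144 = 169
Compute c² = 13² = 169
Since 169 = 169, confirmed.

Yes, it is a Pythagorean triple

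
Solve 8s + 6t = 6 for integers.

Step 1: Check solvability.
gcd(8, 6) = 2
Since 2 divides 6, solutions exist.

Step 2: Apply extended Euclidean algorithm to find gcd.
We find integers such that 8*x0 + 6*y0 = 2

Step 3: Scale the particular solution.
Multiply by 6/2 = 3:
s = 3, t = -3

Step 4: Verify.
8*(3) + 6*(-3) = 6 = 6 ✓

s = 3, t = -3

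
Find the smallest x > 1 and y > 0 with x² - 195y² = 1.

We seek the smallest positive integers (x, y) with x² - 195y² = 1, i.e., x² = 195y² + 1.
Try successive y values:
y = 1: x² = 195·1² + 1 = 196, x = 14 ✓

Verify: 14² - 195·1² = 196 - 195 = 1 ✓

x = 14, y = 1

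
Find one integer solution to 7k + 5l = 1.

Step 1: Check solvability.
gcd(7, 5) = 1
Since 1 divides 1, solutions exist.

Step 2: Apply extended Euclidean algorithm to find gcd.
We find integers such that 7*x0 + 5*y0 = 1

Step 3: Scale the particular solution.
Multiply by 1/1 = 1:
k = -2, l = 3

Step 4: Verify.
7*(-2) + 5*(3) = 1 = 1 ✓

k = -2, l = 3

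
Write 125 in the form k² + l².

We need to find integers k, l > 0 such that k² + l² = 125.
Trying k = 2: l² = 125 - 2² = 125 - 4 = 121
l = 11
Check: 2² + 11² = 4 + 121 = 125 ✓

125 = 2² + 11²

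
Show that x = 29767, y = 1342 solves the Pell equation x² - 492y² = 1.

Compute x² = 29767² = 886074289
Compute 492y² = 492·1342² = 492·1800964 = 886074288
x² - 492y² = 886074289 - 886074288 = 1
Since this equals 1, (29767, 1342) is a solution.

Yes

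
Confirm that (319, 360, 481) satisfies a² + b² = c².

Compute a² + b² = 319² + 360² = 101761 + 129600 = 231361
Compute c² = 481² = 231361
Since 231361 = 231361, confirmed.

Yes, it is a Pythagorean triple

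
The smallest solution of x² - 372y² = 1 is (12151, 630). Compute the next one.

Solutions to x² - Dy² = 1 are generated by powers of (x₀ + y₀√D).
The next solution satisfies x₁ + y₁√372 = (x₀ + y₀√372)², giving:
x₁ = x₀² + 372y₀² = 12151² + 372·630² = 147646801 + 147646800 = 295293601
y₁ = 2x₀y₀ = 2·12151·630 = 15310260

Verify: 295293601² - 372·15310260² = 87198310791547201 - 87198310791547200 = 1 ✓

x = 295293601, y = 15310260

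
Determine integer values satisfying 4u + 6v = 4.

Step 1: Check solvability.
gcd(4, 6) = 2
Since 2 divides 4, solutions exist.

Step 2: Apply extended Euclidean algorithm to find gcd.
We find integers such that 4*x0 + 6*y0 = 2

Step 3: Scale the particular solution.
Multiply by 4/2 = 2:
u = -2, v = 2

Step 4: Verify.
4*(-2) + 6*(2) = 4 = 4 ✓

u = -2, v = 2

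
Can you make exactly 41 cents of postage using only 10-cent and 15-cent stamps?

We need non-negative x, y with 10x + 15y = 41.
gcd(10, 15) = 5, and 5 does not divide 41.
No integer solutions exist, so certainly no non-negative ones.

No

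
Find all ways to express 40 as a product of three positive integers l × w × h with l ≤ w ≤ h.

Iterate l from 1 to ⌊40^(1/3)⌋. For each l dividing 40, iterate w ≥ l with w dividing 40/l, and set h = 40/(l·w).
Triples found (6): (1×1×40), (1×2×20), (1×4×10), (1×5×8), (2×2×10), (2×4×5)

(1×1×40), (1×2×20), (1×4×10), (1×5×8), (2×2×10), (2×4×5)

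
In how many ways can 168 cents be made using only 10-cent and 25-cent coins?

We need non-negative integers (x, y) with 10x + 25y = 168.
For each x from 0 to 16, check if (168 - 10x) is a non-negative multiple of 25.
Solutions (x, y): none
Count: 0

0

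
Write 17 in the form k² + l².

We need to find integers k, l > 0 such that k² + l² = 17.
Trying k = 1: l² = 17 - 1² = 17 - 1 = 16
l = 4
Check: 1² + 4² = 1 + 16 = 17 ✓

17 = 1² + 4²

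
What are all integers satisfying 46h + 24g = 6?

Step 1: Compute gcd(46, 24) = 2.
Since 2 divides 6, solutions exist.

Step 2: Find a particular solution using extended Euclidean algorithm.
We get h₀ = -3, g₀ = 6.
Check: 46*-3 + 24*6 = 6 = 6 ✓

Step 3: Write the general solution.
h = -3 + (24/2)t = -3 + 12t
g = 6 - (46/2)t = 6 - 23t
for any integer t.

h = -3 + 12t, g = 6 - 23t for integer t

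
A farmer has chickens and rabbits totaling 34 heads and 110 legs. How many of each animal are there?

Let c = chickens, r = rabbits.
Heads: c + r = 34
Legs: 2c + 4r = 110
From the first equation, c = 34 - r. Substitute:
2(34 - r) + 4r = 110
68 + 2r = 110
r = (110 - 68)/2 = 21
c = 34 - 21 = 13

Chickens: 13, Rabbits: 21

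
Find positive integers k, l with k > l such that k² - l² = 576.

Factor: k² - l² = (k+l)(k-l) = 576.
We need two factors of 576 with the same parity.
Use k+l = 288 and k-l = 2 (product 288·2 = 576).
Adding: 2k = 290, so k = 145.
Subtracting: 2l = 286, so l = 143.
Check: 145² - 143² = 21025 - 20449 = 576 ✓

k = 145, l = 143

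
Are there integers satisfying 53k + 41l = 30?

Step 1: Compute gcd(53, 41).
gcd(53, 41) = 1

Step 2: Check divisibility.
Does 1 divide 30? 30 = 1 x 30, so yes.

By the theorem on linear Diophantine equations, 53k + 41l = 30 has integer solutions if and only if gcd(53, 41) divides 30. Since 1 | 30, solutions exist.

Yes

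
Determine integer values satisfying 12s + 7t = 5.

Step 1: Check solvability.
gcd(12, 7) = 1
Since 1 divides 5, solutions exist.

Step 2: Apply extended Euclidean algorithm to find gcd.
We find integers such that 12*x0 + 7*y0 = 1

Step 3: Scale the particular solution.
Multiply by 5/1 = 5:
s = 15, t = -25

Step 4: Verify.
12*(15) + 7*(-25) = 5 = 5 ✓

s = 15, t = -25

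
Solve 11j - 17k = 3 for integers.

Step 1: Check solvability.
gcd(11, 17) = 1
Since 1 divides 3, solutions exist.

Step 2: Apply extended Euclidean algorithm to find gcd.
We find integers such that 11*x0 + 17*y0 = 1

Step 3: Scale the particular solution.
Multiply by 3/1 = 3:
j = -9, k = -6

Step 4: Verify.
11*(-9) - 17*(-6) = 3 = 3 ✓

j = -9, k = -6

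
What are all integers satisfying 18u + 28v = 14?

Step 1: Compute gcd(18, 28) = 2.
Since 2 divides 14, solutions exist.

Step 2: Find a particular solution using extended Euclidean algorithm.
We get u₀ = -21, v₀ = 14.
Check: 18*-21 + 28*14 = 14 = 14 ✓

Step 3: Write the general solution.
u = -21 + (28/2)t = -21 + 14t
v = 14 - (18/2)t = 14 - 9t
for any integer t.

u = -21 + 14t, v = 14 - 9t for integer t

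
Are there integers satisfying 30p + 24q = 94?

Step 1: Compute gcd(30, 24).
gcd(30, 24) = 6

Step 2: Check divisibility.
Does 6 divide 94? 94 = 6 x 15 + 4, so no.

By the theorem on linear Diophantine equations, 30p + 24q = 94 has integer solutions if and only if gcd(30, 24) divides 94. Since 6 does not divide 94, no solutions exist.

No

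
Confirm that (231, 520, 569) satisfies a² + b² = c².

Compute a² + b² = 231² + 520² = 53361 + 270400 = 323761
Compute c² = 569² = 323761
Since 323761 = 323761, confirmed.

Yes, it is a Pythagorean triple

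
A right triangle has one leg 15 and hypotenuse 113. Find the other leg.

b² = c² - a² = 12769 - 225 = 12544
b = 112

112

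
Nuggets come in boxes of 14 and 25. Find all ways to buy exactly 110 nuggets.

We need non-negative integers (x, y) with 14x + 25y = 110.
For each x in 0..7, check if 110 - 14x is a non-negative multiple of 25.
No x yields an integer y ≥ 0.

No solution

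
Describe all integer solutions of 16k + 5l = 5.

Step 1: Compute gcd(16, 5) = 1.
Since 1 divides 5, solutions exist.

Step 2: Find a particular solution using extended Euclidean algorithm.
We get k₀ = 5, l₀ = -15.
Check: 16*5 + 5*-15 = 5 = 5 ✓

Step 3: Write the general solution.
k = 5 + (5/1)t = 5 + 5t
l = -15 - (16/1)t = -15 - 16t
for any integer t.

k = 5 + 5t, l = -15 - 16t for integer t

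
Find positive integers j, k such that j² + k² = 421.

Search for j with 421 - j² a perfect square.
j = 14: 421 - 14² = 421 - 196 = 225 = 15² ✓
So j = 14, k = 15.

j = 14, k = 15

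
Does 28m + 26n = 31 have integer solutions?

Step 1: Compute gcd(28, 26).
gcd(28, 26) = 2

Step 2: Check divisibility.
Does 2 divide 31? 31 = 2 x 15 + 1, so no.

By the theorem on linear Diophantine equations, 28m + 26n = 31 has integer solutions if and only if gcd(28, 26) divides 31. Since 2 does not divide 31, no solutions exist.

No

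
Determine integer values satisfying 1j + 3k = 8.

Step 1: Check solvability.
gcd(1, 3) = 1
Since 1 divides 8, solutions exist.

Step 2: Apply extended Euclidean algorithm to find gcd.
We find integers such that 1*x0 + 3*y0 = 1

Step 3: Scale the particular solution.
Multiply by 8/1 = 8:
j = 8, k = 0

Step 4: Verify.
1*(8) + 3*(0) = 8 = 8 ✓

j = 8, k = 0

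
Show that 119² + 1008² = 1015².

Compute a² + b² = 119² + 1008² = 14161 + 1016064 = 1030225
Compute c² = 1015² = 1030225
Since 1030225 = 1030225, confirmed.

Yes, it is a Pythagorean triple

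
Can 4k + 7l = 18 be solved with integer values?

Step 1: Compute gcd(4, 7).
gcd(4, 7) = 1

Step 2: Check divisibility.
Does 1 divide 18? 18 = 1 x 18, so yes.

By the theorem on linear Diophantine equations, 4k + 7l = 18 has integer solutions if and only if gcd(4, 7) divides 18. Since 1 | 18, solutions exist.

Yes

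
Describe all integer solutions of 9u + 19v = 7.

Step 1: Compute gcd(9, 19) = 1.
Since 1 divides 7, solutions exist.

Step 2: Find a particular solution using extended Euclidean algorithm.
We get u₀ = -14, v₀ = 7.
Check: 9*-14 + 19*7 = 7 = 7 ✓

Step 3: Write the general solution.
u = -14 + (19/1)t = -14 + 19t
v = 7 - (9/1)t = 7 - 9t
for any integer t.

u = -14 + 19t, v = 7 - 9t for integer t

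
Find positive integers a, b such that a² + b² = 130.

Search for a with 130 - a² a perfect square.
a = 3: 130 - 3² = 130 - 9 = 121 = 11² ✓
So a = 3, b = 11.

a = 3, b = 11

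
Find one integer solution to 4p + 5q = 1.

Step 1: Check solvability.
gcd(4, 5) = 1
Since 1 divides 1, solutions exist.

Step 2: Apply extended Euclidean algorithm to find gcd.
We find integers such that 4*x0 + 5*y0 = 1

Step 3: Scale the particular solution.
Multiply by 1/1 = 1:
p = -1, q = 1

Step 4: Verify.
4*(-1) + 5*(1) = 1 = 1 ✓

p = -1, q = 1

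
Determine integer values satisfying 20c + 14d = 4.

Step 1: Check solvability.
gcd(20, 14) = 2
Since 2 divides 4, solutions exist.

Step 2: Apply extended Euclidean algorithm to find gcd.
We find integers such that 20*x0 + 14*y0 = 2

Step 3: Scale the particular solution.
Multiply by 4/2 = 2:
c = -4, d = 6

Step 4: Verify.
20*(-4) + 14*(6) = 4 = 4 ✓

c = -4, d = 6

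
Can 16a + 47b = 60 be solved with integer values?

Step 1: Compute gcd(16, 47).
gcd(16, 47) = 1

Step 2: Check divisibility.
Does 1 divide 60? 60 = 1 x 60, so yes.

By the theorem on linear Diophantine equations, 16a + 47b = 60 has integer solutions if and only if gcd(16, 47) divides 60. Since 1 | 60, solutions exist.

Yes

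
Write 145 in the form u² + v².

We need to find integers u, v > 0 such that u² + v² = 145.
Trying u = 1: v² = 145 - 1² = 145 - 1 = 144
v = 12
Check: 1² + 12² = 1 + 144 = 145 ✓

145 = 1² + 12²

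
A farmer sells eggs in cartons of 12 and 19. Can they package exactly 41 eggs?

We need non-negative a, b with 12a + 19b = 41.
gcd(12, 19) = 1 divides 41, but no a in [0, 3] gives non-negative b.

No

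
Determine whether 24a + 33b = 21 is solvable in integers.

Step 1: Compute gcd(24, 33).
gcd(24, 33) = 3

Step 2: Check divisibility.
Does 3 divide 21? 21 = 3 x 7, so yes.

By the theorem on linear Diophantine equations, 24a + 33b = 21 has integer solutions if and only if gcd(24, 33) divides 21. Since 3 | 21, solutions exist.

Yes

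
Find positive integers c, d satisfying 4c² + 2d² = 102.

Try small values of c and check whether (102 - 4c²)/2 is a perfect square.
c = 1: 4·1² = 4, so 2d² = 102 - 4 = 98, giving d² = 49, d = 7.
Check: 4·1² + 2·7² = 4 + 98 = 102 ✓

c = 1, d = 7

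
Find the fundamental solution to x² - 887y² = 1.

We seek the smallest positive integers (x, y) with x² - 887y² = 1, i.e., x² = 887y² + 1.
Try successive y values:
y = 1: x² = 887·1² + 1 = 888, not a perfect square
y = 2: x² = 887·2² + 1 = 3549, not a perfect square
y = 3: x² = 887·3² + 1 = 7984, not a perfect square
... continuing the search (or via continued fractions) ...
y = 15755: x² = 887·15755² + 1 = 220171162176, x = 469224 ✓

Verify: 469224² - 887·15755² = 220171162176 - 220171162175 = 1 ✓

x = 469224, y = 15755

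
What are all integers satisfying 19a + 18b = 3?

Step 1: Compute gcd(19, 18) = 1.
Since 1 divides 3, solutions exist.

Step 2: Find a particular solution using extended Euclidean algorithm.
We get a₀ = 3, b₀ = -3.
Check: 19*3 + 18*-3 = 3 = 3 ✓

Step 3: Write the general solution.
a = 3 + (18/1)t = 3 + 18t
b = -3 - (19/1)t = -3 - 19t
for any integer t.

a = 3 + 18t, b = -3 - 19t for integer t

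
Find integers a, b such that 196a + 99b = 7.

Step 1: Check solvability.
gcd(196, 99) = 1
Since 1 divides 7, solutions exist.

Step 2: Apply extended Euclidean algorithm to find gcd.
We find integers such that 196*x0 + 99*y0 = 1

Step 3: Scale the particular solution.
Multiply by 7/1 = 7:
a = 343, b = -679

Step 4: Verify.
196*(343) + 99*(-679) = 7 = 7 ✓

a = 343, b = -679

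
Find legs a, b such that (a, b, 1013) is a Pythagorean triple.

We need a² + b² = 1013² = 1026169.
Trying: 45² + 1012² = 2025 + 1024144 = 1026169 ✓

(45, 1012, 1013)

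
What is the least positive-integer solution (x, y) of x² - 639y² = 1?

We seek the smallest positive integers (x, y) with x² - 639y² = 1, i.e., x² = 639y² + 1.
Try successive y values:
y = 1: x² = 639·1² + 1 = 640, not a perfect square
y = 2: x² = 639·2² + 1 = 2557, not a perfect square
y = 3: x² = 639·3² + 1 = 5752, not a perfect square
... continuing the search (or via continued fractions) ...
y = 958160: x² = 639·958160² + 1 = 586647104198401, x = 24220799 ✓

Verify: 24220799² - 639·958160² = 586647104198401 - 586647104198400 = 1 ✓

x = 24220799, y = 958160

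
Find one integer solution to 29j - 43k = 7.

Step 1: Check solvability.
gcd(29, 43) = 1
Since 1 divides 7, solutions exist.

Step 2: Apply extended Euclidean algorithm to find gcd.
We find integers such that 29*x0 + 43*y0 = 1

Step 3: Scale the particular solution.
Multiply by 7/1 = 7:
j = 21, k = 14

Step 4: Verify.
29*(21) - 43*(14) = 7 = 7 ✓

j = 21, k = 14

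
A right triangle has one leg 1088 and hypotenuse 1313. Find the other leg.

a² = c² - b² = 1723969 - 1183744 = 540225
a = 735

735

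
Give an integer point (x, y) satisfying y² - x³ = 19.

Try small integer x values and check whether x³ + 19 is a perfect square.
x = 5: x³ + 19 = 5³ + 19 = 125 + 19 = 144
Is 144 a perfect square? 12² = 144 ✓
So (x, y) = (5, 12) is a solution.

x = 5, y = 12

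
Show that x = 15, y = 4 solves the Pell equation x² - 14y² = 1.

Compute x² = 15² = 225
Compute 14y² = 14·4² = 14·16 = 224
x² - 14y² = 225 - 224 = 1
Since this equals 1, (15, 4) is a solution.

Yes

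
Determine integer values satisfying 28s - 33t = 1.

Step 1: Check solvability.
gcd(28, 33) = 1
Since 1 divides 1, solutions exist.

Step 2: Apply extended Euclidean algorithm to find gcd.
We find integers such that 28*x0 + 33*y0 = 1

Step 3: Scale the particular solution.
Multiply by 1/1 = 1:
s = 13, t = 11

Step 4: Verify.
28*(13) - 33*(11) = 1 = 1 ✓

s = 13, t = 11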